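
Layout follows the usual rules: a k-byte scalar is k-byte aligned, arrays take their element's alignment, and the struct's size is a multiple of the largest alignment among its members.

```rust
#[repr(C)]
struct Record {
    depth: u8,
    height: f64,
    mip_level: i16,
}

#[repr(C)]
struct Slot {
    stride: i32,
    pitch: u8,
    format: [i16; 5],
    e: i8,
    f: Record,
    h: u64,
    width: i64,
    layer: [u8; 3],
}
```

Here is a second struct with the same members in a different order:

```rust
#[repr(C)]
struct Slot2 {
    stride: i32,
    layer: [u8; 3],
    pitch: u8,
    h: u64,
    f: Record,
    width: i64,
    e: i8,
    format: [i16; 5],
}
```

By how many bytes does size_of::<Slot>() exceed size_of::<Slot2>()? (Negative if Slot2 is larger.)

8

Record: 0..1  depth  (1B, 1-aligned); 1..8  -- padding (7B); 8..16  height  (8B, 8-aligned); 16..18  mip_level  (2B, 2-aligned); 18..24  -- tail padding (6B); sizeof = 24, alignof = 8
0..4  stride  (4B, 4-aligned)
4..5  pitch  (1B, 1-aligned)
5..6  -- padding (1B)
6..16  format  (10B, 2-aligned)
16..17  e  (1B, 1-aligned)
17..24  -- padding (7B)
24..48  f  (24B, 8-aligned)
48..56  h  (8B, 8-aligned)
56..64  width  (8B, 8-aligned)
64..67  layer  (3B, 1-aligned)
67..72  -- tail padding (5B)
sizeof = 72, alignof = 8
— Slot2 —
0..4  stride  (4B, 4-aligned)
4..7  layer  (3B, 1-aligned)
7..8  pitch  (1B, 1-aligned)
8..16  h  (8B, 8-aligned)
16..40  f  (24B, 8-aligned)
40..48  width  (8B, 8-aligned)
48..49  e  (1B, 1-aligned)
49..50  -- padding (1B)
50..60  format  (10B, 2-aligned)
60..64  -- tail padding (4B)
sizeof = 64, alignof = 8
72 − 64 = 8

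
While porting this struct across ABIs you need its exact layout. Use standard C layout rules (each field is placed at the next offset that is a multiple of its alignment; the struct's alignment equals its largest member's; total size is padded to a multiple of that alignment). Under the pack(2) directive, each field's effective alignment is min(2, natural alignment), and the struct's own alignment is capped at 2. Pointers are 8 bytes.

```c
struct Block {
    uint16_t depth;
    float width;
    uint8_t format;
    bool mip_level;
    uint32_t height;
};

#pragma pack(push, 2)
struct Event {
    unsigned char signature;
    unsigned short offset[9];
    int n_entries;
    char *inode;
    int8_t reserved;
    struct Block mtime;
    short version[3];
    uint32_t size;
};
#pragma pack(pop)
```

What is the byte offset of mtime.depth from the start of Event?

Block: depth at 0 (size 2, align 2) → ends 2; pad 2 to align 4 for width; width at 4 (size 4, align 4) → ends 8; format at 8 (size 1, align 1) → ends 9; mip_level at 9 (size 1, align 1) → ends 10; pad 2 to align 4 for height; height at 12 (size 4, align 4) → ends 16; total 16 bytes, alignment 4
signature at 0 (size 1, align 1) → ends 1
pad 1 to align 2 for offset
offset at 2 (size 18, align 2) → ends 20
n_entries at 20 (size 4, align 2) → ends 24
inode at 24 (size 8, align 2) → ends 32
reserved at 32 (size 1, align 1) → ends 33
pad 1 to align 2 for mtime
mtime at 34 (size 16, align 2) → ends 50
within Block: depth at 0
34 + 0 = 34

34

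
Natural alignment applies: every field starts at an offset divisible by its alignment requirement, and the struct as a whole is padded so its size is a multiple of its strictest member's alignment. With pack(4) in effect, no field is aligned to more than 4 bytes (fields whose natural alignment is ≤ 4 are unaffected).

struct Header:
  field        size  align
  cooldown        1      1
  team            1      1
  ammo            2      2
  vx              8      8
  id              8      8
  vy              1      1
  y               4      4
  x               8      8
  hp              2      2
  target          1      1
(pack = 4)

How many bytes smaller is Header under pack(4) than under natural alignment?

8

natural layout:
  0..1  cooldown  (1B, 1-aligned)
  1..2  team  (1B, 1-aligned)
  2..4  ammo  (2B, 2-aligned)
  4..8  -- padding (4B)
  8..16  vx  (8B, 8-aligned)
  16..24  id  (8B, 8-aligned)
  24..25  vy  (1B, 1-aligned)
  25..28  -- padding (3B)
  28..32  y  (4B, 4-aligned)
  32..40  x  (8B, 8-aligned)
  40..42  hp  (2B, 2-aligned)
  42..43  target  (1B, 1-aligned)
  43..48  -- tail padding (5B)
  sizeof = 48, alignof = 8
packed(4) layout:
  0..1  cooldown  (1B, 1-aligned)
  1..2  team  (1B, 1-aligned)
  2..4  ammo  (2B, 2-aligned)
  4..12  vx  (8B, 4-aligned)
  12..20  id  (8B, 4-aligned)
  20..21  vy  (1B, 1-aligned)
  21..24  -- padding (3B)
  24..28  y  (4B, 4-aligned)
  28..36  x  (8B, 4-aligned)
  36..38  hp  (2B, 2-aligned)
  38..39  target  (1B, 1-aligned)
  39..40  -- tail padding (1B)
  sizeof = 40, alignof = 4
48 − 40 = 8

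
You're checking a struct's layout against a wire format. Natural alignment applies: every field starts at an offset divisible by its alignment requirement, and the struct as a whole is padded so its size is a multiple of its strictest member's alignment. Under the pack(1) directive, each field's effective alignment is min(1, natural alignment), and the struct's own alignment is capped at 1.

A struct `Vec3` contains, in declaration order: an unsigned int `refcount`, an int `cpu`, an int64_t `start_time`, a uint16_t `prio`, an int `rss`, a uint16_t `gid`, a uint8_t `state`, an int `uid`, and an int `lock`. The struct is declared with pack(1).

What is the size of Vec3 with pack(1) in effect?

@0: refcount [4B, align 1] → 4
@4: cpu [4B, align 1] → 8
@8: start_time [8B, align 1] → 16
@16: prio [2B, align 1] → 18
@18: rss [4B, align 1] → 22
@22: gid [2B, align 1] → 24
@24: state [1B, align 1] → 25
@25: uid [4B, align 1] → 29
@29: lock [4B, align 1] → 33
size 33, align 1

33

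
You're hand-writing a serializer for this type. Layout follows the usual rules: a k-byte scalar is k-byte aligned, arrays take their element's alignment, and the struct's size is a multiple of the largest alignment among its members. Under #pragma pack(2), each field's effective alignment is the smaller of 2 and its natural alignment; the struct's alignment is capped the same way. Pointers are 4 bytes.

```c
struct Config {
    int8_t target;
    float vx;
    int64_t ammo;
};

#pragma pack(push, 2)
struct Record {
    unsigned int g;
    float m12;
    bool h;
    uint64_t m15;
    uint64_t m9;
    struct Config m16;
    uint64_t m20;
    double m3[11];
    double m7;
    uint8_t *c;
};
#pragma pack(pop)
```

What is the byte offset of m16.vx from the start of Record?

Config: target at 0 (size 1, align 1) → ends 1; pad 3 to align 4 for vx; vx at 4 (size 4, align 4) → ends 8; ammo at 8 (size 8, align 8) → ends 16; total 16 bytes, alignment 8
g at 0 (size 4, align 2) → ends 4
m12 at 4 (size 4, align 2) → ends 8
h at 8 (size 1, align 1) → ends 9
pad 1 to align 2 for m15
m15 at 10 (size 8, align 2) → ends 18
m9 at 18 (size 8, align 2) → ends 26
m16 at 26 (size 16, align 2) → ends 42
within Config: vx at 4
26 + 4 = 30

30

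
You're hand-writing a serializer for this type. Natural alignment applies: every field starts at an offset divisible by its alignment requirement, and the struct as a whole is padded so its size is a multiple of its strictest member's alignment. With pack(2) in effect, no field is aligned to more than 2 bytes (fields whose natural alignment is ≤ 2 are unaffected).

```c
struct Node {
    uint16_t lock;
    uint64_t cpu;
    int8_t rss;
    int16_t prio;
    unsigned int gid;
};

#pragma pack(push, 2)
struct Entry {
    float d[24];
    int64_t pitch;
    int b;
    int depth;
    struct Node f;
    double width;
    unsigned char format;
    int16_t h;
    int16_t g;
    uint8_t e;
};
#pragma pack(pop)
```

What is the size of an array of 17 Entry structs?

Node: 0..2  lock  (2B, 2-aligned); 2..8  -- padding (6B); 8..16  cpu  (8B, 8-aligned); 16..17  rss  (1B, 1-aligned); 17..18  -- padding (1B); 18..20  prio  (2B, 2-aligned); 20..24  gid  (4B, 4-aligned); sizeof = 24, alignof = 8
0..96  d  (96B, 2-aligned)
96..104  pitch  (8B, 2-aligned)
104..108  b  (4B, 2-aligned)
108..112  depth  (4B, 2-aligned)
112..136  f  (24B, 2-aligned)
136..144  width  (8B, 2-aligned)
144..145  format  (1B, 1-aligned)
145..146  -- padding (1B)
146..148  h  (2B, 2-aligned)
148..150  g  (2B, 2-aligned)
150..151  e  (1B, 1-aligned)
151..152  -- tail padding (1B)
sizeof = 152, alignof = 2
array of 17: 17 × 152 = 2584

2584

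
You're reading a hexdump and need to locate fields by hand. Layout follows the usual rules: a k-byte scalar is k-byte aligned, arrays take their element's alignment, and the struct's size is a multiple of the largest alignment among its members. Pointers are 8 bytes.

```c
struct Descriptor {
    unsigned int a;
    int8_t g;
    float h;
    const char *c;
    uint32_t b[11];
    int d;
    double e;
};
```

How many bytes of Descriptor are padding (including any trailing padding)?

a at 0 (size 4, align 4) → ends 4
g at 4 (size 1, align 1) → ends 5
pad 3 to align 4 for h
h at 8 (size 4, align 4) → ends 12
pad 4 to align 8 for c
c at 16 (size 8, align 8) → ends 24
b at 24 (size 44, align 4) → ends 68
d at 68 (size 4, align 4) → ends 72
e at 72 (size 8, align 8) → ends 80
total 80 bytes, alignment 8
data bytes 73, size 80 → padding 7

7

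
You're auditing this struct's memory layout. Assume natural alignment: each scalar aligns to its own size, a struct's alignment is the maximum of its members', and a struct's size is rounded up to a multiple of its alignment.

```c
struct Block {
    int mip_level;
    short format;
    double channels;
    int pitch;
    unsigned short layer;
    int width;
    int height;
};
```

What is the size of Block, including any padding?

0..4  mip_level  (4B, 4-aligned)
4..6  format  (2B, 2-aligned)
6..8  -- padding (2B)
8..16  channels  (8B, 8-aligned)
16..20  pitch  (4B, 4-aligned)
20..22  layer  (2B, 2-aligned)
22..24  -- padding (2B)
24..28  width  (4B, 4-aligned)
28..32  height  (4B, 4-aligned)
sizeof = 32, alignof = 8

32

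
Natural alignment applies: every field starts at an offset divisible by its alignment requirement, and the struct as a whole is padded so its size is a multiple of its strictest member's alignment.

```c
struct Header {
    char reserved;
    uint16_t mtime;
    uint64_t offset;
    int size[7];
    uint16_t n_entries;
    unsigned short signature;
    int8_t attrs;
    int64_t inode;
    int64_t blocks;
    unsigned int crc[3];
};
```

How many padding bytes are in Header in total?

16

@0: reserved [1B, align 1] → 1
+1 pad (align 2)
@2: mtime [2B, align 2] → 4
+4 pad (align 8)
@8: offset [8B, align 8] → 16
@16: size [28B, align 4] → 44
@44: n_entries [2B, align 2] → 46
@46: signature [2B, align 2] → 48
@48: attrs [1B, align 1] → 49
+7 pad (align 8)
@56: inode [8B, align 8] → 64
@64: blocks [8B, align 8] → 72
@72: crc [12B, align 4] → 84
+4 tail pad (align 8)
size 88, align 8
data bytes 72, size 88 → padding 16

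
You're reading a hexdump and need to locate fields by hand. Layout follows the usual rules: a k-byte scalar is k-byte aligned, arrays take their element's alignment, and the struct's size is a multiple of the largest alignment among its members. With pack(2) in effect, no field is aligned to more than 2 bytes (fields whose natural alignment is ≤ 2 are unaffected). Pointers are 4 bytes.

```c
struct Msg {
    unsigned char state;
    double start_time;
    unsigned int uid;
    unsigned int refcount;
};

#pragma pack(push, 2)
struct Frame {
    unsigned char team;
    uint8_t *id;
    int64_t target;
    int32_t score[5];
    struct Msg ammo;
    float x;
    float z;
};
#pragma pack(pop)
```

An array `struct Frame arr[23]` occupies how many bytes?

1518

Msg: state at 0 (size 1, align 1) → ends 1; pad 7 to align 8 for start_time; start_time at 8 (size 8, align 8) → ends 16; uid at 16 (size 4, align 4) → ends 20; refcount at 20 (size 4, align 4) → ends 24; total 24 bytes, alignment 8
team at 0 (size 1, align 1) → ends 1
pad 1 to align 2 for id
id at 2 (size 4, align 2) → ends 6
target at 6 (size 8, align 2) → ends 14
score at 14 (size 20, align 2) → ends 34
ammo at 34 (size 24, align 2) → ends 58
x at 58 (size 4, align 2) → ends 62
z at 62 (size 4, align 2) → ends 66
total 66 bytes, alignment 2
array of 23: 23 × 66 = 1518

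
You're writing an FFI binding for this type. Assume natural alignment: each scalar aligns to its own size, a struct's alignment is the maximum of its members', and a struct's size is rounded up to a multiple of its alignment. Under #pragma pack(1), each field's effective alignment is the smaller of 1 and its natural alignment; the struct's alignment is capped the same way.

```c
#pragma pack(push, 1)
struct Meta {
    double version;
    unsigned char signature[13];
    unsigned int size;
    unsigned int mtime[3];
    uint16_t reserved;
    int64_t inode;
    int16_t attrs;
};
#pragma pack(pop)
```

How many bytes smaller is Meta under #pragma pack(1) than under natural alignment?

15

natural layout:
  @0: version [8B, align 8] → 8
  @8: signature [13B, align 1] → 21
  +3 pad (align 4)
  @24: size [4B, align 4] → 28
  @28: mtime [12B, align 4] → 40
  @40: reserved [2B, align 2] → 42
  +6 pad (align 8)
  @48: inode [8B, align 8] → 56
  @56: attrs [2B, align 2] → 58
  +6 tail pad (align 8)
  size 64, align 8
packed(1) layout:
  @0: version [8B, align 1] → 8
  @8: signature [13B, align 1] → 21
  @21: size [4B, align 1] → 25
  @25: mtime [12B, align 1] → 37
  @37: reserved [2B, align 1] → 39
  @39: inode [8B, align 1] → 47
  @47: attrs [2B, align 1] → 49
  size 49, align 1
64 − 49 = 15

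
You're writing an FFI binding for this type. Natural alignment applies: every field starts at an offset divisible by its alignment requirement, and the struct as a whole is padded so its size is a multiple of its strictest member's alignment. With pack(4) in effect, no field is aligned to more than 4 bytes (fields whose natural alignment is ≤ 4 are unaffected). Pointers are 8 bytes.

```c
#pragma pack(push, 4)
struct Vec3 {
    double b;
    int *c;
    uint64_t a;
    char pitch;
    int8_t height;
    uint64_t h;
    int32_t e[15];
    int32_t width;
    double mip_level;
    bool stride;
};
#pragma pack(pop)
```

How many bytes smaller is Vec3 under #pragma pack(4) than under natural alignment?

natural layout:
  @0: b [8B, align 8] → 8
  @8: c [8B, align 8] → 16
  @16: a [8B, align 8] → 24
  @24: pitch [1B, align 1] → 25
  @25: height [1B, align 1] → 26
  +6 pad (align 8)
  @32: h [8B, align 8] → 40
  @40: e [60B, align 4] → 100
  @100: width [4B, align 4] → 104
  @104: mip_level [8B, align 8] → 112
  @112: stride [1B, align 1] → 113
  +7 tail pad (align 8)
  size 120, align 8
packed(4) layout:
  @0: b [8B, align 4] → 8
  @8: c [8B, align 4] → 16
  @16: a [8B, align 4] → 24
  @24: pitch [1B, align 1] → 25
  @25: height [1B, align 1] → 26
  +2 pad (align 4)
  @28: h [8B, align 4] → 36
  @36: e [60B, align 4] → 96
  @96: width [4B, align 4] → 100
  @100: mip_level [8B, align 4] → 108
  @108: stride [1B, align 1] → 109
  +3 tail pad (align 4)
  size 112, align 4
120 − 112 = 8

8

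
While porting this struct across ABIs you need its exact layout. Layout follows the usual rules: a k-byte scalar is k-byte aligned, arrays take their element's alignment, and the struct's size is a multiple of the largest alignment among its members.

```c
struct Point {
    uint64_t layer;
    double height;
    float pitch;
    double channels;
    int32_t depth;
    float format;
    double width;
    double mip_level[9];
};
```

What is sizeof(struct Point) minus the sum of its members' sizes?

4

layer at 0 (size 8, align 8) → ends 8
height at 8 (size 8, align 8) → ends 16
pitch at 16 (size 4, align 4) → ends 20
pad 4 to align 8 for channels
channels at 24 (size 8, align 8) → ends 32
depth at 32 (size 4, align 4) → ends 36
format at 36 (size 4, align 4) → ends 40
width at 40 (size 8, align 8) → ends 48
mip_level at 48 (size 72, align 8) → ends 120
total 120 bytes, alignment 8
data bytes 116, size 120 → padding 4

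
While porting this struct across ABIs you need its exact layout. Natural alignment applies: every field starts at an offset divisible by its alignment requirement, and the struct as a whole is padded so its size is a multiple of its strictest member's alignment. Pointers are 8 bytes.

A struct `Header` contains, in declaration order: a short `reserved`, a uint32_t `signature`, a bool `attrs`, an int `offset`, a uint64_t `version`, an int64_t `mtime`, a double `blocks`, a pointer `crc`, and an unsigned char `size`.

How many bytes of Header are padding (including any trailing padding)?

12

reserved at 0 (size 2, align 2) → ends 2
pad 2 to align 4 for signature
signature at 4 (size 4, align 4) → ends 8
attrs at 8 (size 1, align 1) → ends 9
pad 3 to align 4 for offset
offset at 12 (size 4, align 4) → ends 16
version at 16 (size 8, align 8) → ends 24
mtime at 24 (size 8, align 8) → ends 32
blocks at 32 (size 8, align 8) → ends 40
crc at 40 (size 8, align 8) → ends 48
size at 48 (size 1, align 1) → ends 49
tail pad 7 to reach multiple of 8
total 56 bytes, alignment 8
data bytes 44, size 56 → padding 12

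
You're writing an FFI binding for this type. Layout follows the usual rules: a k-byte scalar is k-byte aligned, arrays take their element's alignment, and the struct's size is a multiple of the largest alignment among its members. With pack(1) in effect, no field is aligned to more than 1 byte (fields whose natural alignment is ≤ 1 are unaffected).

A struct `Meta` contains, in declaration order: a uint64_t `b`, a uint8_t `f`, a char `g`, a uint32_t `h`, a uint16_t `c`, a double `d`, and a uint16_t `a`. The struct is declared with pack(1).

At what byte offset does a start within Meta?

24

b at 0 (size 8, align 1) → ends 8
f at 8 (size 1, align 1) → ends 9
g at 9 (size 1, align 1) → ends 10
h at 10 (size 4, align 1) → ends 14
c at 14 (size 2, align 1) → ends 16
d at 16 (size 8, align 1) → ends 24
a at 24 (size 2, align 1) → ends 26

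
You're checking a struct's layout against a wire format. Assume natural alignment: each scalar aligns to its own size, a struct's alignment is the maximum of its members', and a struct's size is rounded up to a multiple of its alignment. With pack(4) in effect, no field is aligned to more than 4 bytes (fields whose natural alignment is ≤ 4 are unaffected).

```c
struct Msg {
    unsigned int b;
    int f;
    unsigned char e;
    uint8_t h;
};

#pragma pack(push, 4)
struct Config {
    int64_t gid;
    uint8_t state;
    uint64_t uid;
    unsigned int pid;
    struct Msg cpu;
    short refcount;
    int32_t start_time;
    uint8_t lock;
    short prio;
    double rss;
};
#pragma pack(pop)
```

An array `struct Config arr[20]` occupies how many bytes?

1120

Msg: b at 0 (size 4, align 4) → ends 4; f at 4 (size 4, align 4) → ends 8; e at 8 (size 1, align 1) → ends 9; h at 9 (size 1, align 1) → ends 10; tail pad 2 to reach multiple of 4; total 12 bytes, alignment 4
gid at 0 (size 8, align 4) → ends 8
state at 8 (size 1, align 1) → ends 9
pad 3 to align 4 for uid
uid at 12 (size 8, align 4) → ends 20
pid at 20 (size 4, align 4) → ends 24
cpu at 24 (size 12, align 4) → ends 36
refcount at 36 (size 2, align 2) → ends 38
pad 2 to align 4 for start_time
start_time at 40 (size 4, align 4) → ends 44
lock at 44 (size 1, align 1) → ends 45
pad 1 to align 2 for prio
prio at 46 (size 2, align 2) → ends 48
rss at 48 (size 8, align 4) → ends 56
total 56 bytes, alignment 4
array of 20: 20 × 56 = 1120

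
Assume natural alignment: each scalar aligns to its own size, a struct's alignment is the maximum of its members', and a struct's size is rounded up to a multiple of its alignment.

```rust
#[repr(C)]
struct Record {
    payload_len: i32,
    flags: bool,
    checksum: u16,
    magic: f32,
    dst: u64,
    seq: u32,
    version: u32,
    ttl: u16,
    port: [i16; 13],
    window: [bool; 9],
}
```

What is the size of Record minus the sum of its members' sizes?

payload_len at 0 (size 4, align 4) → ends 4
flags at 4 (size 1, align 1) → ends 5
pad 1 to align 2 for checksum
checksum at 6 (size 2, align 2) → ends 8
magic at 8 (size 4, align 4) → ends 12
pad 4 to align 8 for dst
dst at 16 (size 8, align 8) → ends 24
seq at 24 (size 4, align 4) → ends 28
version at 28 (size 4, align 4) → ends 32
ttl at 32 (size 2, align 2) → ends 34
port at 34 (size 26, align 2) → ends 60
window at 60 (size 9, align 1) → ends 69
tail pad 3 to reach multiple of 8
total 72 bytes, alignment 8
data bytes 64, size 72 → padding 8

8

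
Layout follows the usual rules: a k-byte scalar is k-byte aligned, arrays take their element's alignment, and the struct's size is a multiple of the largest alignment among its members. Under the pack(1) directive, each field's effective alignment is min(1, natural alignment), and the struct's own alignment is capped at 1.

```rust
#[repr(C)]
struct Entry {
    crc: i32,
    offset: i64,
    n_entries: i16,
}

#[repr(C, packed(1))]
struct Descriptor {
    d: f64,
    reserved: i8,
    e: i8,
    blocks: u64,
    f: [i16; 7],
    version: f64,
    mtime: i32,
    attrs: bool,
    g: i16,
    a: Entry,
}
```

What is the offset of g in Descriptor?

Entry: 0..4  crc  (4B, 4-aligned); 4..8  -- padding (4B); 8..16  offset  (8B, 8-aligned); 16..18  n_entries  (2B, 2-aligned); 18..24  -- tail padding (6B); sizeof = 24, alignof = 8
0..8  d  (8B, 1-aligned)
8..9  reserved  (1B, 1-aligned)
9..10  e  (1B, 1-aligned)
10..18  blocks  (8B, 1-aligned)
18..32  f  (14B, 1-aligned)
32..40  version  (8B, 1-aligned)
40..44  mtime  (4B, 1-aligned)
44..45  attrs  (1B, 1-aligned)
45..47  g  (2B, 1-aligned)

45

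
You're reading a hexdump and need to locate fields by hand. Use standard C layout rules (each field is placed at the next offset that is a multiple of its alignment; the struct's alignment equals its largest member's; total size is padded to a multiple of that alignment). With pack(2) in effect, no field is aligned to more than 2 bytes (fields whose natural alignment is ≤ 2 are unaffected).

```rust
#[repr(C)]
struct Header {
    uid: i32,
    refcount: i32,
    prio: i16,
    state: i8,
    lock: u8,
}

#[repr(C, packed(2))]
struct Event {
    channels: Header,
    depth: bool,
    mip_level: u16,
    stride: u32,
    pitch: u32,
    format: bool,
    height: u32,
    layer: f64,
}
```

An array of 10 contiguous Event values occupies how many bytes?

Header: @0: uid [4B, align 4] → 4; @4: refcount [4B, align 4] → 8; @8: prio [2B, align 2] → 10; @10: state [1B, align 1] → 11; @11: lock [1B, align 1] → 12; size 12, align 4
@0: channels [12B, align 2] → 12
@12: depth [1B, align 1] → 13
+1 pad (align 2)
@14: mip_level [2B, align 2] → 16
@16: stride [4B, align 2] → 20
@20: pitch [4B, align 2] → 24
@24: format [1B, align 1] → 25
+1 pad (align 2)
@26: height [4B, align 2] → 30
@30: layer [8B, align 2] → 38
size 38, align 2
array of 10: 10 × 38 = 380

380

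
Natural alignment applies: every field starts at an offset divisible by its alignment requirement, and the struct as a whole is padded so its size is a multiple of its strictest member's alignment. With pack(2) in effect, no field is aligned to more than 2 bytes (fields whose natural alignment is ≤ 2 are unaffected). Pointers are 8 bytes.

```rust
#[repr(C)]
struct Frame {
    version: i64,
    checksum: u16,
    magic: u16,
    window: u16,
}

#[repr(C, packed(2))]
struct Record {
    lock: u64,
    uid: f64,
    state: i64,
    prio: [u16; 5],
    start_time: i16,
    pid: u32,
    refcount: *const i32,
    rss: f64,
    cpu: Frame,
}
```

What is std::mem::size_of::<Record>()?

72

Frame: @0: version [8B, align 8] → 8; @8: checksum [2B, align 2] → 10; @10: magic [2B, align 2] → 12; @12: window [2B, align 2] → 14; +2 tail pad (align 8); size 16, align 8
@0: lock [8B, align 2] → 8
@8: uid [8B, align 2] → 16
@16: state [8B, align 2] → 24
@24: prio [10B, align 2] → 34
@34: start_time [2B, align 2] → 36
@36: pid [4B, align 2] → 40
@40: refcount [8B, align 2] → 48
@48: rss [8B, align 2] → 56
@56: cpu [16B, align 2] → 72
size 72, align 2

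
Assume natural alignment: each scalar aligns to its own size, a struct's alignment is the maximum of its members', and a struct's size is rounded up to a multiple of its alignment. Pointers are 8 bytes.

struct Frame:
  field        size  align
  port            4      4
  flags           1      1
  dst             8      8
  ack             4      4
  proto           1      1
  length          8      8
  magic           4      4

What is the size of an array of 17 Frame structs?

@0: port [4B, align 4] → 4
@4: flags [1B, align 1] → 5
+3 pad (align 8)
@8: dst [8B, align 8] → 16
@16: ack [4B, align 4] → 20
@20: proto [1B, align 1] → 21
+3 pad (align 8)
@24: length [8B, align 8] → 32
@32: magic [4B, align 4] → 36
+4 tail pad (align 8)
size 40, align 8
array of 17: 17 × 40 = 680

680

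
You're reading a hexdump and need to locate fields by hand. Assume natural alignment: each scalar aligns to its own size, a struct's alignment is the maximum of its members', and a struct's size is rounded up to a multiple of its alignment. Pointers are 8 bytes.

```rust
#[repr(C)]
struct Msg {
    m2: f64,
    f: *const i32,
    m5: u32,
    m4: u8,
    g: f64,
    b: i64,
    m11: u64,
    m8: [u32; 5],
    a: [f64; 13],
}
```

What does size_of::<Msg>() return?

176

0..8  m2  (8B, 8-aligned)
8..16  f  (8B, 8-aligned)
16..20  m5  (4B, 4-aligned)
20..21  m4  (1B, 1-aligned)
21..24  -- padding (3B)
24..32  g  (8B, 8-aligned)
32..40  b  (8B, 8-aligned)
40..48  m11  (8B, 8-aligned)
48..68  m8  (20B, 4-aligned)
68..72  -- padding (4B)
72..176  a  (104B, 8-aligned)
sizeof = 176, alignof = 8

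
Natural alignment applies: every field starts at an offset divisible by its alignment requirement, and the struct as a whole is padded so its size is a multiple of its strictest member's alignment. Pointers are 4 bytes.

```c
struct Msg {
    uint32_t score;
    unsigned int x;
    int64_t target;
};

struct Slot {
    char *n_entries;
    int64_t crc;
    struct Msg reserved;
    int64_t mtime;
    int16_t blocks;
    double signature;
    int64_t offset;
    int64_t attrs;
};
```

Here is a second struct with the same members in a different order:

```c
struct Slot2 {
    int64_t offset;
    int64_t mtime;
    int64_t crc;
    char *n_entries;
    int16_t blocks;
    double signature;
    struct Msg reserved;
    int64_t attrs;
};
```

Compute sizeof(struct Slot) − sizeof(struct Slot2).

8

Msg: score at 0 (size 4, align 4) → ends 4; x at 4 (size 4, align 4) → ends 8; target at 8 (size 8, align 8) → ends 16; total 16 bytes, alignment 8
n_entries at 0 (size 4, align 4) → ends 4
pad 4 to align 8 for crc
crc at 8 (size 8, align 8) → ends 16
reserved at 16 (size 16, align 8) → ends 32
mtime at 32 (size 8, align 8) → ends 40
blocks at 40 (size 2, align 2) → ends 42
pad 6 to align 8 for signature
signature at 48 (size 8, align 8) → ends 56
offset at 56 (size 8, align 8) → ends 64
attrs at 64 (size 8, align 8) → ends 72
total 72 bytes, alignment 8
— Slot2 —
offset at 0 (size 8, align 8) → ends 8
mtime at 8 (size 8, align 8) → ends 16
crc at 16 (size 8, align 8) → ends 24
n_entries at 24 (size 4, align 4) → ends 28
blocks at 28 (size 2, align 2) → ends 30
pad 2 to align 8 for signature
signature at 32 (size 8, align 8) → ends 40
reserved at 40 (size 16, align 8) → ends 56
attrs at 56 (size 8, align 8) → ends 64
total 64 bytes, alignment 8
72 − 64 = 8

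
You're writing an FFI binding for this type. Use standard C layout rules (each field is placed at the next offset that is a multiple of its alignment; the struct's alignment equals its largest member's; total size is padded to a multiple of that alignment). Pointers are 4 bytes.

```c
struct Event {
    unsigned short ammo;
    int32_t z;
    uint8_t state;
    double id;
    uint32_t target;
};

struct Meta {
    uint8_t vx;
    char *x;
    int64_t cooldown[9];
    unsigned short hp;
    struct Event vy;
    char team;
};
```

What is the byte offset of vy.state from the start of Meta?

96

Event: @0: ammo [2B, align 2] → 2; +2 pad (align 4); @4: z [4B, align 4] → 8; @8: state [1B, align 1] → 9; +7 pad (align 8); @16: id [8B, align 8] → 24; @24: target [4B, align 4] → 28; +4 tail pad (align 8); size 32, align 8
@0: vx [1B, align 1] → 1
+3 pad (align 4)
@4: x [4B, align 4] → 8
@8: cooldown [72B, align 8] → 80
@80: hp [2B, align 2] → 82
+6 pad (align 8)
@88: vy [32B, align 8] → 120
within Event: state at 8
88 + 8 = 96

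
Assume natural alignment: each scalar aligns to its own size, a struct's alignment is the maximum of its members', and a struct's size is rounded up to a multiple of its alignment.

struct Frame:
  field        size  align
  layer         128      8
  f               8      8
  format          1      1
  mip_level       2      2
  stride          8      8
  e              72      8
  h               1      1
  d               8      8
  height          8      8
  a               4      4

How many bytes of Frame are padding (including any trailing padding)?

layer at 0 (size 128, align 8) → ends 128
f at 128 (size 8, align 8) → ends 136
format at 136 (size 1, align 1) → ends 137
pad 1 to align 2 for mip_level
mip_level at 138 (size 2, align 2) → ends 140
pad 4 to align 8 for stride
stride at 144 (size 8, align 8) → ends 152
e at 152 (size 72, align 8) → ends 224
h at 224 (size 1, align 1) → ends 225
pad 7 to align 8 for d
d at 232 (size 8, align 8) → ends 240
height at 240 (size 8, align 8) → ends 248
a at 248 (size 4, align 4) → ends 252
tail pad 4 to reach multiple of 8
total 256 bytes, alignment 8
data bytes 240, size 256 → padding 16

16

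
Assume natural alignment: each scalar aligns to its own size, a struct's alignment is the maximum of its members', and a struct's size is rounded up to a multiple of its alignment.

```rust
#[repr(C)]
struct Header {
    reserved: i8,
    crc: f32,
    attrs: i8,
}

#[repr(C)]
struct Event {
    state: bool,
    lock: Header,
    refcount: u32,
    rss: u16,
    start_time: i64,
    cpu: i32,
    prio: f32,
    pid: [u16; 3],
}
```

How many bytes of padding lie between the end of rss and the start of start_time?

2

Header: @0: reserved [1B, align 1] → 1; +3 pad (align 4); @4: crc [4B, align 4] → 8; @8: attrs [1B, align 1] → 9; +3 tail pad (align 4); size 12, align 4
@0: state [1B, align 1] → 1
+3 pad (align 4)
@4: lock [12B, align 4] → 16
@16: refcount [4B, align 4] → 20
@20: rss [2B, align 2] → 22
+2 pad (align 8)
@24: start_time [8B, align 8] → 32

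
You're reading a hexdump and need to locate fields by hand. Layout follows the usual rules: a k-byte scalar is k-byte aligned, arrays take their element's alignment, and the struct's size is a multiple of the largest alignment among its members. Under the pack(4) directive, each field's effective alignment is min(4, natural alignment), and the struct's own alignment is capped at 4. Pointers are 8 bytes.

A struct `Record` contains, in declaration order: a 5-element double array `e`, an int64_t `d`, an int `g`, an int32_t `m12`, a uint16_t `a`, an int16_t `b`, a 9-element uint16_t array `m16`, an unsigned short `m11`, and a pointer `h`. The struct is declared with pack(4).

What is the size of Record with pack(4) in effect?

0..40  e  (40B, 4-aligned)
40..48  d  (8B, 4-aligned)
48..52  g  (4B, 4-aligned)
52..56  m12  (4B, 4-aligned)
56..58  a  (2B, 2-aligned)
58..60  b  (2B, 2-aligned)
60..78  m16  (18B, 2-aligned)
78..80  m11  (2B, 2-aligned)
80..88  h  (8B, 4-aligned)
sizeof = 88, alignof = 4

88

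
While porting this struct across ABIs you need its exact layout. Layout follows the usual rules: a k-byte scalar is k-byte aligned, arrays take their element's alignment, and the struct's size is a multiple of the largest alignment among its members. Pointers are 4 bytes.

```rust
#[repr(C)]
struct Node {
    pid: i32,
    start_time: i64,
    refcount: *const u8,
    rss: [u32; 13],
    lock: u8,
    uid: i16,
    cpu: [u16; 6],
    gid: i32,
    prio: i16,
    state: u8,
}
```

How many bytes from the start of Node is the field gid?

pid at 0 (size 4, align 4) → ends 4
pad 4 to align 8 for start_time
start_time at 8 (size 8, align 8) → ends 16
refcount at 16 (size 4, align 4) → ends 20
rss at 20 (size 52, align 4) → ends 72
lock at 72 (size 1, align 1) → ends 73
pad 1 to align 2 for uid
uid at 74 (size 2, align 2) → ends 76
cpu at 76 (size 12, align 2) → ends 88
gid at 88 (size 4, align 4) → ends 92

88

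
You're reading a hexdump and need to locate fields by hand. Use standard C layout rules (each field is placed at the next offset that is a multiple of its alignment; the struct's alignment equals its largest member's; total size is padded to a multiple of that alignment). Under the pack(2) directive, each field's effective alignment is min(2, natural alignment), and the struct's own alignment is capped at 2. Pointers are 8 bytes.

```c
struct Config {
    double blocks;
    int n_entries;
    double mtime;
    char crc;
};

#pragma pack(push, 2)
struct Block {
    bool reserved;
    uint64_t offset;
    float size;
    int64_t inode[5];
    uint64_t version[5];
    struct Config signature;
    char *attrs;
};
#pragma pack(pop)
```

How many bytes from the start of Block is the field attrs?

126

Config: @0: blocks [8B, align 8] → 8; @8: n_entries [4B, align 4] → 12; +4 pad (align 8); @16: mtime [8B, align 8] → 24; @24: crc [1B, align 1] → 25; +7 tail pad (align 8); size 32, align 8
@0: reserved [1B, align 1] → 1
+1 pad (align 2)
@2: offset [8B, align 2] → 10
@10: size [4B, align 2] → 14
@14: inode [40B, align 2] → 54
@54: version [40B, align 2] → 94
@94: signature [32B, align 2] → 126
@126: attrs [8B, align 2] → 134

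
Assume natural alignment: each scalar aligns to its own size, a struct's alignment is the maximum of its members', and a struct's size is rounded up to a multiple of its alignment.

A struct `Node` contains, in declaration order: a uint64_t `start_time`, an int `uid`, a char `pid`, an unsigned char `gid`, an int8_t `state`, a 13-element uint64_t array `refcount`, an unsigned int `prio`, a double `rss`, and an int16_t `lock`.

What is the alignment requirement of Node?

member alignments: start_time=8, uid=4, pid=1, gid=1, state=1, refcount=8, prio=4, rss=8, lock=2
max = 8

8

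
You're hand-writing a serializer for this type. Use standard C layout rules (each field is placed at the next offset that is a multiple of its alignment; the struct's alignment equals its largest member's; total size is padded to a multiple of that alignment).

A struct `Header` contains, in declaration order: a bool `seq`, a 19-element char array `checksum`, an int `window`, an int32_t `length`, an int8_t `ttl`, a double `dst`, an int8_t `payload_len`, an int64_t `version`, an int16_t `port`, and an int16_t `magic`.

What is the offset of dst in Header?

32

@0: seq [1B, align 1] → 1
@1: checksum [19B, align 1] → 20
@20: window [4B, align 4] → 24
@24: length [4B, align 4] → 28
@28: ttl [1B, align 1] → 29
+3 pad (align 8)
@32: dst [8B, align 8] → 40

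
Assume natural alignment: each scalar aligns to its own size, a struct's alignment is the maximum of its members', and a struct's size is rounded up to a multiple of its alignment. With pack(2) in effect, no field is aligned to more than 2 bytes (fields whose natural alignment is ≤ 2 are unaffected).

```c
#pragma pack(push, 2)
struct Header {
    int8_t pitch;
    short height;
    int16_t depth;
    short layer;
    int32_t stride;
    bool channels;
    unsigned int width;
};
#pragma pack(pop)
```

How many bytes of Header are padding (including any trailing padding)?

2

pitch at 0 (size 1, align 1) → ends 1
pad 1 to align 2 for height
height at 2 (size 2, align 2) → ends 4
depth at 4 (size 2, align 2) → ends 6
layer at 6 (size 2, align 2) → ends 8
stride at 8 (size 4, align 2) → ends 12
channels at 12 (size 1, align 1) → ends 13
pad 1 to align 2 for width
width at 14 (size 4, align 2) → ends 18
total 18 bytes, alignment 2
data bytes 16, size 18 → padding 2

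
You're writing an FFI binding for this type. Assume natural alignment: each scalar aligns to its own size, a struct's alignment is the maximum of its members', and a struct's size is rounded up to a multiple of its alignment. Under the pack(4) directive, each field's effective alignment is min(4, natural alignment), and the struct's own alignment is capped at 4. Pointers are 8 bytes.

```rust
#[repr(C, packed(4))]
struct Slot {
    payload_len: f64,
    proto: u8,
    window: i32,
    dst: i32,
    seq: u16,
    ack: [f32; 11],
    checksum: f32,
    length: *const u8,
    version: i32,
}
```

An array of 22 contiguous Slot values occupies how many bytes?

1848

payload_len at 0 (size 8, align 4) → ends 8
proto at 8 (size 1, align 1) → ends 9
pad 3 to align 4 for window
window at 12 (size 4, align 4) → ends 16
dst at 16 (size 4, align 4) → ends 20
seq at 20 (size 2, align 2) → ends 22
pad 2 to align 4 for ack
ack at 24 (size 44, align 4) → ends 68
checksum at 68 (size 4, align 4) → ends 72
length at 72 (size 8, align 4) → ends 80
version at 80 (size 4, align 4) → ends 84
total 84 bytes, alignment 4
array of 22: 22 × 84 = 1848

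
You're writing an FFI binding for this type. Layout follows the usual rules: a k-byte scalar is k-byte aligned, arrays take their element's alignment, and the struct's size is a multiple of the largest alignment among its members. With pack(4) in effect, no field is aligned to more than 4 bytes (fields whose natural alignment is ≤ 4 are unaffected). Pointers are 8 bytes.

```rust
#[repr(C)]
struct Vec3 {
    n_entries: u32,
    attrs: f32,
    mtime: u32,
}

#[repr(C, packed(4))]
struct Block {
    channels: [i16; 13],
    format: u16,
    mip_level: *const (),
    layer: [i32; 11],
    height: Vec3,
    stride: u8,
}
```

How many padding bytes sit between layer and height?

0

Vec3: n_entries at 0 (size 4, align 4) → ends 4; attrs at 4 (size 4, align 4) → ends 8; mtime at 8 (size 4, align 4) → ends 12; total 12 bytes, alignment 4
channels at 0 (size 26, align 2) → ends 26
format at 26 (size 2, align 2) → ends 28
mip_level at 28 (size 8, align 4) → ends 36
layer at 36 (size 44, align 4) → ends 80
height at 80 (size 12, align 4) → ends 92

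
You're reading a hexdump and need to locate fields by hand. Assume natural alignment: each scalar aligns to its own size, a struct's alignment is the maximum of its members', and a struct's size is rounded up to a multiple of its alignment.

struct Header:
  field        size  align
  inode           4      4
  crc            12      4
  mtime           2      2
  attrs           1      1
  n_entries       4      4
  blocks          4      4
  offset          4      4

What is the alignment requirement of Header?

4

member alignments: inode=4, crc=4, mtime=2, attrs=1, n_entries=4, blocks=4, offset=4
max = 4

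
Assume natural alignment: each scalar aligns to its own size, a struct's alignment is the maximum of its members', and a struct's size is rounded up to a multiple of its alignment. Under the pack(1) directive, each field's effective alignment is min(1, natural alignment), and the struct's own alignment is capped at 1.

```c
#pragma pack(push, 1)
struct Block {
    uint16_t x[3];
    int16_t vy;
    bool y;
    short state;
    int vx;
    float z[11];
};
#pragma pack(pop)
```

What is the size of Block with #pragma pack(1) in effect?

0..6  x  (6B, 1-aligned)
6..8  vy  (2B, 1-aligned)
8..9  y  (1B, 1-aligned)
9..11  state  (2B, 1-aligned)
11..15  vx  (4B, 1-aligned)
15..59  z  (44B, 1-aligned)
sizeof = 59, alignof = 1

59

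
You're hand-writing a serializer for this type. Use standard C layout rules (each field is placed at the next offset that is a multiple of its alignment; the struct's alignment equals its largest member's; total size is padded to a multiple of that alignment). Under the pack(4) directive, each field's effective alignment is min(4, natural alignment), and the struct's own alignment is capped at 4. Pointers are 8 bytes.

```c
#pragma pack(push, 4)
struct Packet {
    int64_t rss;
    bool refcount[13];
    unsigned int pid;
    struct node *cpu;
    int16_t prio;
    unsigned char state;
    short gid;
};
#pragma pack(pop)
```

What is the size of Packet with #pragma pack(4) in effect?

0..8  rss  (8B, 4-aligned)
8..21  refcount  (13B, 1-aligned)
21..24  -- padding (3B)
24..28  pid  (4B, 4-aligned)
28..36  cpu  (8B, 4-aligned)
36..38  prio  (2B, 2-aligned)
38..39  state  (1B, 1-aligned)
39..40  -- padding (1B)
40..42  gid  (2B, 2-aligned)
42..44  -- tail padding (2B)
sizeof = 44, alignof = 4

44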